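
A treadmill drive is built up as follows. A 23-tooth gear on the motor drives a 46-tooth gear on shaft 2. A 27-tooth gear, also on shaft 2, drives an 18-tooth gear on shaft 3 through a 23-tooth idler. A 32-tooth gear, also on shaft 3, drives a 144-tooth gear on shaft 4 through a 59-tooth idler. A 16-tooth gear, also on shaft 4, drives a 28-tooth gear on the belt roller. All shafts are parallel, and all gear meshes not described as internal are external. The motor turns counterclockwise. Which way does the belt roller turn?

counterclockwise

the motor → shaft 2: external mesh, 1 reversal → CW.
shaft 2 → shaft 3: driver → idler → driven is 2 external meshes, 2 reversals → CW.
shaft 3 → shaft 4: driver → idler → driven is 2 external meshes, 2 reversals → CW.
shaft 4 → the belt roller: external mesh, 1 reversal → CCW.
6 reversals in total — an even number — so the belt roller turns the same way as the motor.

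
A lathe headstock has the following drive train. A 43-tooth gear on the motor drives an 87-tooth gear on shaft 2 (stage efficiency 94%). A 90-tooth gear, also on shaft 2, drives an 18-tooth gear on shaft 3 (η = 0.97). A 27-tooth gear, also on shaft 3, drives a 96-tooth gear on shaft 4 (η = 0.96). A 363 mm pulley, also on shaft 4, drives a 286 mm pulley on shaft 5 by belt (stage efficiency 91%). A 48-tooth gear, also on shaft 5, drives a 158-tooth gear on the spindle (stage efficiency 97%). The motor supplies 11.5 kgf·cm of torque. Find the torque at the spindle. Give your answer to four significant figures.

33.15 kgf·cm

gear mesh 87/43 = 2.0233 → τ = 11.5·2.0233·0.94 = 21.871 kgf·cm
gear mesh 18/90 = 0.2 → τ = 21.871·0.2·0.97 = 4.2431 kgf·cm
gear mesh 96/27 = 3.5556 → τ = 4.2431·3.5556·0.96 = 14.483 kgf·cm
belt 286/363 = 0.78788 → τ = 14.483·0.78788·0.91 = 10.384 kgf·cm
gear mesh 158/48 = 3.2917 → τ = 10.384·3.2917·0.97 = 33.155 kgf·cm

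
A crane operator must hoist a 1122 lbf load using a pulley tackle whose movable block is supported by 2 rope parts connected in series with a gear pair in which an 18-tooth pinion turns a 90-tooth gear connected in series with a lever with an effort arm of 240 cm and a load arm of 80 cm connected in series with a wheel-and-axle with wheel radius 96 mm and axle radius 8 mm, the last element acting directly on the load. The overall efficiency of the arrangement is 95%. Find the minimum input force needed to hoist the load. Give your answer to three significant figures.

Block-and-tackle MA = number of supporting rope parts = 2.
Gear pair MA = 90/18 = 5.
Lever MA = effort arm / load arm = 240/80 = 3.
Wheel-and-axle MA = R/r = 96/8 = 12.
Combined ideal MA = 2 × 5 × 3 × 12 = 360.
Actual MA = 360 × 0.95 = 342.
Effort = load / actual MA = 1122 / 342 = 3.2807 lbf.

3.28 lbf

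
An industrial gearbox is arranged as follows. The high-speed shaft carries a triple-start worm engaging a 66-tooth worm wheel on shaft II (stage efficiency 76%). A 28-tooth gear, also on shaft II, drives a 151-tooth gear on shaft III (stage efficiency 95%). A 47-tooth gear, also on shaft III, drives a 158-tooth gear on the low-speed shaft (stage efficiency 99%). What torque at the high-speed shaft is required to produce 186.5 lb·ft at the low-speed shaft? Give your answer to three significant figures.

0.654 lb·ft

Overall ratio R = 22 × 5.3929 × 3.3617 = 398.84; overall efficiency η = 0.76 × 0.95 × 0.99 = 0.7148.
Input torque = output torque / (R × η) = 186.5 / (398.84 × 0.7148) = 0.65419 lb·ft.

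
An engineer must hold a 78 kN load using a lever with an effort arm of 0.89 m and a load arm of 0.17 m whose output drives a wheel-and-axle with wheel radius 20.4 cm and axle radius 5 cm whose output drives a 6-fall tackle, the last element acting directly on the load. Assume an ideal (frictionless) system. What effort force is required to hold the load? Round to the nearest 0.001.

0.609 kN

Lever MA = effort arm / load arm = 0.89/0.17 = 5.2353.
Wheel-and-axle MA = R/r = 20.4/5 = 4.08.
Block-and-tackle MA = number of supporting rope parts = 6.
Combined ideal MA = 5.2353 × 4.08 × 6 = 128.16.
Effort = load / MA = 78 / 128.16 = 0.60861 kN.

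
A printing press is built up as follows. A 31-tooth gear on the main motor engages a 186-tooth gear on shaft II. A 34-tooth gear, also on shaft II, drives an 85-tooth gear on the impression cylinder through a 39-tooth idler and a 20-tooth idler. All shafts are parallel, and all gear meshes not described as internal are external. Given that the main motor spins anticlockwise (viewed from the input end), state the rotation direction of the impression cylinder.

anticlockwise

the main motor → shaft II: external mesh, 1 reversal → CW.
shaft II → the impression cylinder: driver → idler → idler → driven is 3 external meshes, 3 reversals → CCW.
4 reversals in total — an even number — so the impression cylinder turns the same way as the main motor.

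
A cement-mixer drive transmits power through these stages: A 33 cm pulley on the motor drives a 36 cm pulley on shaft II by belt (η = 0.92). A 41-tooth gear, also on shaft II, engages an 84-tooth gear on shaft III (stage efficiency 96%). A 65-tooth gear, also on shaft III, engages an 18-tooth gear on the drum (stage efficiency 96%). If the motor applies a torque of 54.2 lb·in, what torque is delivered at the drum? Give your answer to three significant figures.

28.4 lb·in

belt 36/33 = 1.0909 → τ = 54.2·1.0909·0.92 = 54.397 lb·in
gear mesh 84/41 = 2.0488 → τ = 54.397·2.0488·0.96 = 106.99 lb·in
gear mesh 18/65 = 0.27692 → τ = 106.99·0.27692·0.96 = 28.443 lb·in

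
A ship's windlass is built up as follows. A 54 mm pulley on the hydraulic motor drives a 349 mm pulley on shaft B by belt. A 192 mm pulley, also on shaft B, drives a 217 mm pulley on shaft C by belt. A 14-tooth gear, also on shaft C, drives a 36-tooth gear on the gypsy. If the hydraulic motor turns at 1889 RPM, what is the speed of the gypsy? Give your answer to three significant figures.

101 RPM

the hydraulic motor → shaft B (belt, 349/54): 1889 ÷ 6.463 = 292.28 RPM
shaft B → shaft C (belt, 217/192): 292.28 ÷ 1.1302 = 258.61 RPM
shaft C → the gypsy (gear mesh, 36/14): 258.61 ÷ 2.5714 = 100.57 RPM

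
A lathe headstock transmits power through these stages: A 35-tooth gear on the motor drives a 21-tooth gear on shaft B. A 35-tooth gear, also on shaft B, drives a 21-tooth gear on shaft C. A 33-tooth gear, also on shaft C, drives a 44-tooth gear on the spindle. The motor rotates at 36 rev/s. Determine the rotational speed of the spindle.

gear mesh 21/35 = 0.6 → 36/0.6 = 60 rev/s
gear mesh 21/35 = 0.6 → 60/0.6 = 100 rev/s
gear mesh 44/33 = 1.3333 → 100/1.3333 = 75 rev/s

75 rev/s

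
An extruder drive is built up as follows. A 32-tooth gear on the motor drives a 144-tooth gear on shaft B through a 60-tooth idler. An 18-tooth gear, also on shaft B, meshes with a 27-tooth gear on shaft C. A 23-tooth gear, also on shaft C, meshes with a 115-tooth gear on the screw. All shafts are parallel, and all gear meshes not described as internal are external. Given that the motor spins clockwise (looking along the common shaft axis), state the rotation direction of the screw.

clockwise

the motor → shaft B: driver → idler → driven is 2 external meshes, 2 reversals → CW.
shaft B → shaft C: external mesh, 1 reversal → CCW.
shaft C → the screw: external mesh, 1 reversal → CW.
4 reversals in total — an even number — so the screw turns the same way as the motor.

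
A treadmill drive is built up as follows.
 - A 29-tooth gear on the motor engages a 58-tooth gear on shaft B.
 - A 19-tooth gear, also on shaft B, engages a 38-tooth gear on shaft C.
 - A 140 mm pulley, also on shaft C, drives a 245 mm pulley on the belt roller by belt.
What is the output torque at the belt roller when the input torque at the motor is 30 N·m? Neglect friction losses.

After the gear mesh (58/29): 30 × 2 = 60 N·m
After the gear mesh (38/19): 60 × 2 = 120 N·m
After the belt (245/140): 120 × 1.75 = 210 N·m

210 N·m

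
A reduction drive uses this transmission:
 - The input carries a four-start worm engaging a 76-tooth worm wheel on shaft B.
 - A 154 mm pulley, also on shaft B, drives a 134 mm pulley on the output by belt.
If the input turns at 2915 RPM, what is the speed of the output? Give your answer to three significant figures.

the input → shaft B (worm, 76/4): 2915 ÷ 19 = 153.42 RPM
shaft B → the output (belt, 134/154): 153.42 ÷ 0.87013 = 176.32 RPM

176 RPM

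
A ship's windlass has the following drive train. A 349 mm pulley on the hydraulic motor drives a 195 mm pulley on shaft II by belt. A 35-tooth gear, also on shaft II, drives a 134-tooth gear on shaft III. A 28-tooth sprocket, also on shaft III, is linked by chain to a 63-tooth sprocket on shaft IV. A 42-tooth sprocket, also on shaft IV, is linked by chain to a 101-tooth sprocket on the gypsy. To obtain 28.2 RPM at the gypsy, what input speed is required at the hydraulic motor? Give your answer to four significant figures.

Overall ratio R = 0.55874 × 3.8286 × 2.25 × 2.4048 = 11.574.
Required input speed = output speed × R = 28.2 × 11.574 = 326.4 RPM.

326.4 RPM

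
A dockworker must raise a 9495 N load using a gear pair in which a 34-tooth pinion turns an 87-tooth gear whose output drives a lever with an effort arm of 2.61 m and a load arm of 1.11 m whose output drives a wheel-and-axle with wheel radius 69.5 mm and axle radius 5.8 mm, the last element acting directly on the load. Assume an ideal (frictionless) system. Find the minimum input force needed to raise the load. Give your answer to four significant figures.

Gear pair MA = 87/34 = 2.5588.
Lever MA = effort arm / load arm = 2.61/1.11 = 2.3514.
Wheel-and-axle MA = R/r = 69.5/5.8 = 11.983.
Combined ideal MA = 2.5588 × 2.3514 × 11.983 = 72.097.
Effort = load / MA = 9495 / 72.097 = 131.7 N.

131.7 N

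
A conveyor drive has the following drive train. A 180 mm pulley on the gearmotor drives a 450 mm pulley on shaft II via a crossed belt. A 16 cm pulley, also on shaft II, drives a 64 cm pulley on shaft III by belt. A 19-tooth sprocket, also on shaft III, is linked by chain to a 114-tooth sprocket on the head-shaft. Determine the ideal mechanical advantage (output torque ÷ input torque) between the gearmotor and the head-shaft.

Each stage contributes driven/driver: belt 450/180 = 2.5, belt 64/16 = 4, chain 114/19 = 6.
Overall: 2.5 × 4 × 6 = 60.

60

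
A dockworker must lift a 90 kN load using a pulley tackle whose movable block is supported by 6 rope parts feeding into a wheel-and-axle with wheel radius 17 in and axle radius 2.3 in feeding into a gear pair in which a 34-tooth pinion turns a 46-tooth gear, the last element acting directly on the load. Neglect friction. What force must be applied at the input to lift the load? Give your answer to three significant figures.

Block-and-tackle MA = number of supporting rope parts = 6.
Wheel-and-axle MA = R/r = 17/2.3 = 7.3913.
Gear pair MA = 46/34 = 1.3529.
Combined ideal MA = 6 × 7.3913 × 1.3529 = 60.
Effort = load / MA = 90 / 60 = 1.5 kN.

1.50 kN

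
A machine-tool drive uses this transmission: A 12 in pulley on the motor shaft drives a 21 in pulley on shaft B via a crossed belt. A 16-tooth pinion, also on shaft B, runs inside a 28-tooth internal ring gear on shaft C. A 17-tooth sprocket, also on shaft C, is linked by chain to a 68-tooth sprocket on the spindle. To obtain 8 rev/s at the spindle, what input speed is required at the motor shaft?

Overall ratio R = 1.75 × 1.75 × 4 = 12.25.
Required input speed = output speed × R = 8 × 12.25 = 98 rev/s.

98 rev/s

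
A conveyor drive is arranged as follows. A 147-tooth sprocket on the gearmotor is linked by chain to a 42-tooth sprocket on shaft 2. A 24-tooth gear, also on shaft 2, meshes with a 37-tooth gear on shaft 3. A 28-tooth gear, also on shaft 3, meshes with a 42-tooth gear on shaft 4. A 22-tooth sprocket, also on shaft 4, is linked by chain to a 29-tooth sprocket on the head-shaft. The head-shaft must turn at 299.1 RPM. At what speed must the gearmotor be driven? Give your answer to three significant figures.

Overall ratio R = 0.28571 × 1.5417 × 1.5 × 1.3182 = 0.87094.
Required input speed = output speed × R = 299.1 × 0.87094 = 260.5 RPM.

260 RPM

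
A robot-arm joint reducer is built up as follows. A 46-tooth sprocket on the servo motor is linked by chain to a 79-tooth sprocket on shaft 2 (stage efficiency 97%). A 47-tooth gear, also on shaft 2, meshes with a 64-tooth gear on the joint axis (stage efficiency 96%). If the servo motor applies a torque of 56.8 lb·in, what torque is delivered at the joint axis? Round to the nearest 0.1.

123.7 lb·in

Chain: ratio = 79/46 = 1.7174; torque at shaft 2 = 56.8 × 1.7174 × 0.97 = 94.621 lb·in.
Gear mesh: ratio = 64/47 = 1.3617; torque at the joint axis = 94.621 × 1.3617 × 0.96 = 123.69 lb·in.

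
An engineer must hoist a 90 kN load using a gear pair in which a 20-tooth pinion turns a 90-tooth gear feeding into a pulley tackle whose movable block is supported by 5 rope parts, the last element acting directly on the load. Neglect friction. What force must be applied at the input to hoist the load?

4 kN

Gear pair MA = 90/20 = 4.5.
Block-and-tackle MA = number of supporting rope parts = 5.
Combined ideal MA = 4.5 × 5 = 22.5.
Effort = load / MA = 90 / 22.5 = 4 kN.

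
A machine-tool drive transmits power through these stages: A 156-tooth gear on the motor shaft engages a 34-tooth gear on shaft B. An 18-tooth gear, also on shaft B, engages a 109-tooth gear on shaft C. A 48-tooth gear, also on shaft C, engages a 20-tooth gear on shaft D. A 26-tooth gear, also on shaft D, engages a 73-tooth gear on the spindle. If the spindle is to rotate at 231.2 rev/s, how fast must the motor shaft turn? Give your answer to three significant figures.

Overall ratio R = 0.21795 × 6.0556 × 0.41667 × 2.8077 = 1.544.
Required input speed = output speed × R = 231.2 × 1.544 = 356.97 rev/s.

357 rev/s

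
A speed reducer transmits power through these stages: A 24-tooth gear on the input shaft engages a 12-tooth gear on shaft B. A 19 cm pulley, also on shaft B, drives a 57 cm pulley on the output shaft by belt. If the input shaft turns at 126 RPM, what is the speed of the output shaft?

gear mesh 12/24 = 0.5 → 126/0.5 = 252 RPM
belt 57/19 = 3 → 252/3 = 84 RPM

84 RPM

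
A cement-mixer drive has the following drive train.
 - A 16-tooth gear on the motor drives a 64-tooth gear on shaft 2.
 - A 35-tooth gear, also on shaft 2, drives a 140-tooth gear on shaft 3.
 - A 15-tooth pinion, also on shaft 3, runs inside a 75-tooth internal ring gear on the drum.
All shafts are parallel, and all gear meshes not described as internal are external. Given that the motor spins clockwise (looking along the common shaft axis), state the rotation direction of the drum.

clockwise

the motor → shaft 2: external mesh, 1 reversal → CCW.
shaft 2 → shaft 3: external mesh, 1 reversal → CW.
shaft 3 → the drum: internal mesh, same direction → CW.
2 reversals in total — an even number — so the drum turns the same way as the motor.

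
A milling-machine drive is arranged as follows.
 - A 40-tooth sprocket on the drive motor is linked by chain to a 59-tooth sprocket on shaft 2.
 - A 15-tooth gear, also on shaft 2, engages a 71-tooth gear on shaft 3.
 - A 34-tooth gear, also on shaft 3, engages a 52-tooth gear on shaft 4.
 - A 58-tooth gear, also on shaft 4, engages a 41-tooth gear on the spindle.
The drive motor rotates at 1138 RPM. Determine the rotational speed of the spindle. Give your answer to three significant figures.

151 RPM

Chain: ratio = 59/40 = 1.475, so shaft 2 turns at 1138 / 1.475 = 771.53 RPM.
Gear mesh: ratio = 71/15 = 4.7333, so shaft 3 turns at 771.53 / 4.7333 = 163 RPM.
Gear mesh: ratio = 52/34 = 1.5294, so shaft 4 turns at 163 / 1.5294 = 106.58 RPM.
Gear mesh: ratio = 41/58 = 0.7069, so the spindle turns at 106.58 / 0.7069 = 150.77 RPM.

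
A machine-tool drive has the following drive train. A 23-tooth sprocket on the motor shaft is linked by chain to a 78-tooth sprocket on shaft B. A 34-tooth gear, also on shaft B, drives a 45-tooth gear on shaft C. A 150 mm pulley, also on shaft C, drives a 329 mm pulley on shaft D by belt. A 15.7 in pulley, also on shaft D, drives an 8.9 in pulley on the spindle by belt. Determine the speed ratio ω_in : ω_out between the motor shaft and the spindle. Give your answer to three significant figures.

Each stage contributes driven/driver: chain 78/23 = 3.3913, gear mesh 45/34 = 1.3235, belt 329/150 = 2.1933, belt 8.9/15.7 = 0.56688.
Overall: 3.3913 × 1.3235 × 2.1933 × 0.56688 = 5.5808.

5.58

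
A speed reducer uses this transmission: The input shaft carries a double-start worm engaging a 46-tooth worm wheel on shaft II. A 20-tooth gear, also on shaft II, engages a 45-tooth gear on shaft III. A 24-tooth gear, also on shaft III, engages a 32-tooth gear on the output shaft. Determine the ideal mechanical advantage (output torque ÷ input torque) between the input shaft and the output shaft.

69

Each stage contributes driven/driver: worm 46/2 = 23, gear mesh 45/20 = 2.25, gear mesh 32/24 = 1.3333.
Overall: 23 × 2.25 × 1.3333 = 69.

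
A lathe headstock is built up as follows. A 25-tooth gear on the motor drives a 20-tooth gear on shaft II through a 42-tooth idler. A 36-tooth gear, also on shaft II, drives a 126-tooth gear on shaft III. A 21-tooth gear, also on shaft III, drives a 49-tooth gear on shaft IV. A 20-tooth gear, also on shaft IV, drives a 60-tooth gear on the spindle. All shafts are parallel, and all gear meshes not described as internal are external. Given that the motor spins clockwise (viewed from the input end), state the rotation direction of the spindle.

the motor → shaft II: driver → idler → driven is 2 external meshes, 2 reversals → CW.
shaft II → shaft III: external mesh, 1 reversal → CCW.
shaft III → shaft IV: external mesh, 1 reversal → CW.
shaft IV → the spindle: external mesh, 1 reversal → CCW.
5 reversals in total — an odd number — so the spindle turns opposite to the motor.

counterclockwise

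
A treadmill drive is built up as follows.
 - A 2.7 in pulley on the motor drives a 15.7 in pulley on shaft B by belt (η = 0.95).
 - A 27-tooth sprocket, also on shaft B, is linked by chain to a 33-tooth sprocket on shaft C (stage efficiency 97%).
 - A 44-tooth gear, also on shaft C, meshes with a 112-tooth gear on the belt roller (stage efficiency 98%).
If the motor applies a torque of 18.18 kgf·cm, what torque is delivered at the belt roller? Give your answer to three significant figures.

Belt: ratio = 15.7/2.7 = 5.8148; torque at shaft B = 18.18 × 5.8148 × 0.95 = 100.43 kgf·cm.
Chain: ratio = 33/27 = 1.2222; torque at shaft C = 100.43 × 1.2222 × 0.97 = 119.06 kgf·cm.
Gear mesh: ratio = 112/44 = 2.5455; torque at the belt roller = 119.06 × 2.5455 × 0.98 = 297.01 kgf·cm.

297 kgf·cm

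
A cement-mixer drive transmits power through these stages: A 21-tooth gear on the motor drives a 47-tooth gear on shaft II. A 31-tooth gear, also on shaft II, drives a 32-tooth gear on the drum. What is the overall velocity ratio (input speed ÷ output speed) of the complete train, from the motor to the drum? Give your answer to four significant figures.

Each stage contributes driven/driver: gear mesh 47/21 = 2.2381, gear mesh 32/31 = 1.0323.
Overall: 2.2381 × 1.0323 = 2.3103.

2.310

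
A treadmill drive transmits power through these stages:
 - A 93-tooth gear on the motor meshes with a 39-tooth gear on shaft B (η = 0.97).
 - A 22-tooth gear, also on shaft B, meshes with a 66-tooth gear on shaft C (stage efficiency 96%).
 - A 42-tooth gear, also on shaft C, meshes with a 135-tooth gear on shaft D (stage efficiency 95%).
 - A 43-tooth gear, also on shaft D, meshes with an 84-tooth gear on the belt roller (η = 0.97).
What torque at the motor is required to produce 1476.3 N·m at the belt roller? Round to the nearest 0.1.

217.8 N·m

Overall ratio R = 0.41935 × 3 × 3.2143 × 1.9535 = 7.8995; overall efficiency η = 0.97 × 0.96 × 0.95 × 0.97 = 0.8581.
Input torque = output torque / (R × η) = 1476.3 / (7.8995 × 0.8581) = 217.79 N·m.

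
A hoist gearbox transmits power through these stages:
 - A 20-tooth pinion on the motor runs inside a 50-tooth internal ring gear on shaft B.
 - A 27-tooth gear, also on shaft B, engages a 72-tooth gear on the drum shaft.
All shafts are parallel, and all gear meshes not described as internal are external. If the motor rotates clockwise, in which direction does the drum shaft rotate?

the motor → shaft B: internal mesh, same direction → CW.
shaft B → the drum shaft: external mesh, 1 reversal → CCW.
1 reversal in total — an odd number — so the drum shaft turns opposite to the motor.

counterclockwise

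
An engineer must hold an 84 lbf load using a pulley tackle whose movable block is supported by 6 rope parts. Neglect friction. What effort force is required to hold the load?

Block-and-tackle MA = number of supporting rope parts = 6.
Effort = load / MA = 84 / 6 = 14 lbf.

14 lbf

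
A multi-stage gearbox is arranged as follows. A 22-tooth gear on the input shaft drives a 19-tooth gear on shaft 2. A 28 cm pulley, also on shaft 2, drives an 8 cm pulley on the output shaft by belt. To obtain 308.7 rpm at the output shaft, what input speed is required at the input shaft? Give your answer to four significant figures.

Overall ratio R = 0.86364 × 0.28571 = 0.24675.
Required input speed = output speed × R = 308.7 × 0.24675 = 76.173 rpm.

76.17 rpm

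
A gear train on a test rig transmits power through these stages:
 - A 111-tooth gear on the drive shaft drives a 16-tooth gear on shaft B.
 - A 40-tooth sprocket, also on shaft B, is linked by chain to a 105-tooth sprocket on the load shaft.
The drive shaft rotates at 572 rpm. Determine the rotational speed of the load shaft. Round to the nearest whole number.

1512 rpm

Gear mesh: ratio = 16/111 = 0.14414, so shaft B turns at 572 / 0.14414 = 3968.2 rpm.
Chain: ratio = 105/40 = 2.625, so the load shaft turns at 3968.2 / 2.625 = 1511.7 rpm.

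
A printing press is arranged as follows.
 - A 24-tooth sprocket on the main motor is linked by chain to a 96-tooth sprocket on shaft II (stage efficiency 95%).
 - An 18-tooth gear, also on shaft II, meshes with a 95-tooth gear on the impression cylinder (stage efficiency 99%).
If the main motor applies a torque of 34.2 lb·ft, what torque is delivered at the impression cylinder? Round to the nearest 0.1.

679.0 lb·ft

Chain: ratio = 96/24 = 4; torque at shaft II = 34.2 × 4 × 0.95 = 129.96 lb·ft.
Gear mesh: ratio = 95/18 = 5.2778; torque at the impression cylinder = 129.96 × 5.2778 × 0.99 = 679.04 lb·ft.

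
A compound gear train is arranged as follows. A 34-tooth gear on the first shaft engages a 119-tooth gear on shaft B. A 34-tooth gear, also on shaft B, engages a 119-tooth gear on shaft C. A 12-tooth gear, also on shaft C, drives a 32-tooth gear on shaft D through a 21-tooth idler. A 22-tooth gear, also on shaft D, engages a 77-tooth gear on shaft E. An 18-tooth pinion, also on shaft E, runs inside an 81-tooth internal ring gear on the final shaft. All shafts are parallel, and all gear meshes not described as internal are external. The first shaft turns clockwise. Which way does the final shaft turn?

anticlockwise

the first shaft → shaft B: external mesh, 1 reversal → CCW.
shaft B → shaft C: external mesh, 1 reversal → CW.
shaft C → shaft D: driver → idler → driven is 2 external meshes, 2 reversals → CW.
shaft D → shaft E: external mesh, 1 reversal → CCW.
shaft E → the final shaft: internal mesh, same direction → CCW.
5 reversals in total — an odd number — so the final shaft turns opposite to the first shaft.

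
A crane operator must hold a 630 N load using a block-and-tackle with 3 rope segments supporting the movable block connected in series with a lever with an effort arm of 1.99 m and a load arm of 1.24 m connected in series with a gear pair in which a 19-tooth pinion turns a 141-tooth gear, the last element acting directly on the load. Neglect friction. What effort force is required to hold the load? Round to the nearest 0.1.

17.6 N

Block-and-tackle MA = number of supporting rope parts = 3.
Lever MA = effort arm / load arm = 1.99/1.24 = 1.6048.
Gear pair MA = 141/19 = 7.4211.
Combined ideal MA = 3 × 1.6048 × 7.4211 = 35.729.
Effort = load / MA = 630 / 35.729 = 17.633 N.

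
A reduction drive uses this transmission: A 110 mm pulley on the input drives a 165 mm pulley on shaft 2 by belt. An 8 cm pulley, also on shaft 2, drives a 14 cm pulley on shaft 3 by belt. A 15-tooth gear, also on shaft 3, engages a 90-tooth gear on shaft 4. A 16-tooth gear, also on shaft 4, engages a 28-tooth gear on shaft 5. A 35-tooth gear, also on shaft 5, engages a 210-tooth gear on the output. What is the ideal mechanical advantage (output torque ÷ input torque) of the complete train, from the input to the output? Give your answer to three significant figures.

165

Each stage contributes driven/driver: belt 165/110 = 1.5, belt 14/8 = 1.75, gear mesh 90/15 = 6, gear mesh 28/16 = 1.75, gear mesh 210/35 = 6.
Overall: 1.5 × 1.75 × 6 × 1.75 × 6 = 165.38.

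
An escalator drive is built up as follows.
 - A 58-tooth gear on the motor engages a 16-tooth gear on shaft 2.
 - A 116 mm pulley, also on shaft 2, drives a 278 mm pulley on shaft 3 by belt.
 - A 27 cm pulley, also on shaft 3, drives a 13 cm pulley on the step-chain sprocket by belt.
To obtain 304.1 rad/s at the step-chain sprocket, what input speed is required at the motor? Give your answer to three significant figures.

Overall ratio R = 0.27586 × 2.3966 × 0.48148 = 0.31832.
Required input speed = output speed × R = 304.1 × 0.31832 = 96.8 rad/s.

96.8 rad/s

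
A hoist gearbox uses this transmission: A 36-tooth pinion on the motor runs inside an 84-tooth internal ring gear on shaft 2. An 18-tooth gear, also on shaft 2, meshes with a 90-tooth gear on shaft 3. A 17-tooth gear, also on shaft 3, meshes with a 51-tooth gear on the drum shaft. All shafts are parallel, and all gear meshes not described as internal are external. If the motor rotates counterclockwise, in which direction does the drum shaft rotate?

counterclockwise

the motor → shaft 2: internal mesh, same direction → CCW.
shaft 2 → shaft 3: external mesh, 1 reversal → CW.
shaft 3 → the drum shaft: external mesh, 1 reversal → CCW.
2 reversals in total — an even number — so the drum shaft turns the same way as the motor.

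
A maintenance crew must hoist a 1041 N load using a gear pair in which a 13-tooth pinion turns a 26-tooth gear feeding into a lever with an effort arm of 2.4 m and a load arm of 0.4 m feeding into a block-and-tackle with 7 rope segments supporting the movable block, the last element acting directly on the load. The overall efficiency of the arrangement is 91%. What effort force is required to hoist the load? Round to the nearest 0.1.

Gear pair MA = 26/13 = 2.
Lever MA = effort arm / load arm = 2.4/0.4 = 6.
Block-and-tackle MA = number of supporting rope parts = 7.
Combined ideal MA = 2 × 6 × 7 = 84.
Actual MA = 84 × 0.91 = 76.44.
Effort = load / actual MA = 1041 / 76.44 = 13.619 N.

13.6 N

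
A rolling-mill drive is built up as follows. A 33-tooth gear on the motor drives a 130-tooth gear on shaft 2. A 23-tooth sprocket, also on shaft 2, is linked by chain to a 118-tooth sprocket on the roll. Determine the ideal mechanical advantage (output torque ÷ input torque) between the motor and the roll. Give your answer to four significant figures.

20.21

Each stage contributes driven/driver: gear mesh 130/33 = 3.9394, chain 118/23 = 5.1304.
Overall: 3.9394 × 5.1304 = 20.211.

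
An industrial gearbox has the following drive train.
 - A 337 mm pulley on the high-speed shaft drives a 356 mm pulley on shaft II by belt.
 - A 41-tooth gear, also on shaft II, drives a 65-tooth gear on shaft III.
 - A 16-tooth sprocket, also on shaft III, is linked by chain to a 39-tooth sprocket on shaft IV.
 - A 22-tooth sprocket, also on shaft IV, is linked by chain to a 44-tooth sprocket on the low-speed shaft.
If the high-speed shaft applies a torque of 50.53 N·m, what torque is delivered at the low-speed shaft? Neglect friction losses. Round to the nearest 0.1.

412.5 N·m

Belt: ratio = 356/337 = 1.0564; torque at shaft II = 50.53 × 1.0564 = 53.379 N·m.
Gear mesh: ratio = 65/41 = 1.5854; torque at shaft III = 53.379 × 1.5854 = 84.625 N·m.
Chain: ratio = 39/16 = 2.4375; torque at shaft IV = 84.625 × 2.4375 = 206.27 N·m.
Chain: ratio = 44/22 = 2; torque at the low-speed shaft = 206.27 × 2 = 412.55 N·m.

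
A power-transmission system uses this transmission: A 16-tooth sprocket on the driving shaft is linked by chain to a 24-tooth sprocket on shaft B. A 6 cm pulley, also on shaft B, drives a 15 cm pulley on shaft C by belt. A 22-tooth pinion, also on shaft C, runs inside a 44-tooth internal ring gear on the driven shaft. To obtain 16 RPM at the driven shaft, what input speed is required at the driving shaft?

120 RPM

Overall ratio R = 1.5 × 2.5 × 2 = 7.5.
Required input speed = output speed × R = 16 × 7.5 = 120 RPM.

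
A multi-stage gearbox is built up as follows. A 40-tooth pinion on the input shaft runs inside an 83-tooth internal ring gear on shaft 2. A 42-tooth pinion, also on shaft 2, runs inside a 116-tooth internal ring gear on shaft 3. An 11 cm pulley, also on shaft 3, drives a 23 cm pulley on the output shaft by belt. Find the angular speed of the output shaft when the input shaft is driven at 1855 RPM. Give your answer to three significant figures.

155 RPM

the input shaft → shaft 2 (internal gear, 83/40): 1855 ÷ 2.075 = 893.98 RPM
shaft 2 → shaft 3 (internal gear, 116/42): 893.98 ÷ 2.7619 = 323.68 RPM
shaft 3 → the output shaft (belt, 23/11): 323.68 ÷ 2.0909 = 154.8 RPM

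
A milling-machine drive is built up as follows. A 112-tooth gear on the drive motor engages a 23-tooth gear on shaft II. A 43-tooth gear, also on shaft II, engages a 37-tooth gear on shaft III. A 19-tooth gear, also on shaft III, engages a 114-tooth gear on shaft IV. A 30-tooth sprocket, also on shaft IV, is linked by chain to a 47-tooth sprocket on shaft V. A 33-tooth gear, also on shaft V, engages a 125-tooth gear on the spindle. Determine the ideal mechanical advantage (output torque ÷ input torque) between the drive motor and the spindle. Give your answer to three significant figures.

Each stage contributes driven/driver: gear mesh 23/112 = 0.20536, gear mesh 37/43 = 0.86047, gear mesh 114/19 = 6, chain 47/30 = 1.5667, gear mesh 125/33 = 3.7879.
Overall: 0.20536 × 0.86047 × 6 × 1.5667 × 3.7879 = 6.2917.

6.29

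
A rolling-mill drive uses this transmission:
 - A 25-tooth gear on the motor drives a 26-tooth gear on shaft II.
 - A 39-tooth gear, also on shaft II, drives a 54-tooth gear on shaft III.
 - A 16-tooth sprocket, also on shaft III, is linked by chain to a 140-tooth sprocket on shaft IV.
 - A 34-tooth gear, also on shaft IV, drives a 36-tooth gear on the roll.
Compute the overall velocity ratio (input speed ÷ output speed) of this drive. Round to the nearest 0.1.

13.3

Each stage contributes driven/driver: gear mesh 26/25 = 1.04, gear mesh 54/39 = 1.3846, chain 140/16 = 8.75, gear mesh 36/34 = 1.0588.
Overall: 1.04 × 1.3846 × 8.75 × 1.0588 = 13.341.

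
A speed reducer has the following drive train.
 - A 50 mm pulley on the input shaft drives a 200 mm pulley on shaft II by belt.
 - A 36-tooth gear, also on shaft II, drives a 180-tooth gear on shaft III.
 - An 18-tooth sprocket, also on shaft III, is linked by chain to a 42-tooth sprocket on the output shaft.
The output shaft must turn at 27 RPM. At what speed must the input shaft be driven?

1260 RPM

Overall ratio R = 4 × 5 × 2.3333 = 46.667.
Required input speed = output speed × R = 27 × 46.667 = 1260 RPM.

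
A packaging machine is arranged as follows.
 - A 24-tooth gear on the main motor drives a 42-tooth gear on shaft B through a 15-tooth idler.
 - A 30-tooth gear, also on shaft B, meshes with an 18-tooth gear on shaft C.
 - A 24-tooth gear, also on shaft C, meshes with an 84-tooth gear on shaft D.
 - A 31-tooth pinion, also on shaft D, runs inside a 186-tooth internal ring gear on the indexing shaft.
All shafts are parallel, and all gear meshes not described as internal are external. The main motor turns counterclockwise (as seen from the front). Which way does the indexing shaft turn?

counterclockwise

the main motor → shaft B: driver → idler → driven is 2 external meshes, 2 reversals → CCW.
shaft B → shaft C: external mesh, 1 reversal → CW.
shaft C → shaft D: external mesh, 1 reversal → CCW.
shaft D → the indexing shaft: internal mesh, same direction → CCW.
4 reversals in total — an even number — so the indexing shaft turns the same way as the main motor.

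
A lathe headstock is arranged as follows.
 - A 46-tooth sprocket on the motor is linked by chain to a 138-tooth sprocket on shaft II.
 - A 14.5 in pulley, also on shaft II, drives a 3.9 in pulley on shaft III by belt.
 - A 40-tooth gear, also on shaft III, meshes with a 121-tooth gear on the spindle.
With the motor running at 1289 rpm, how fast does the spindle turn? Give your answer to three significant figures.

the motor → shaft II (chain, 138/46): 1289 ÷ 3 = 429.67 rpm
shaft II → shaft III (belt, 3.9/14.5): 429.67 ÷ 0.26897 = 1597.5 rpm
shaft III → the spindle (gear mesh, 121/40): 1597.5 ÷ 3.025 = 528.09 rpm

528 rpm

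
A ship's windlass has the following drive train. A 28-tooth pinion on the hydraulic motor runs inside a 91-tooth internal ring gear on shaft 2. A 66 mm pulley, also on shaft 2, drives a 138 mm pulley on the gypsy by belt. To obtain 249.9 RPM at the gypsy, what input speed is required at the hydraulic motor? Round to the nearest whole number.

1698 RPM

Overall ratio R = 3.25 × 2.0909 = 6.7955.
Required input speed = output speed × R = 249.9 × 6.7955 = 1698.2 RPM.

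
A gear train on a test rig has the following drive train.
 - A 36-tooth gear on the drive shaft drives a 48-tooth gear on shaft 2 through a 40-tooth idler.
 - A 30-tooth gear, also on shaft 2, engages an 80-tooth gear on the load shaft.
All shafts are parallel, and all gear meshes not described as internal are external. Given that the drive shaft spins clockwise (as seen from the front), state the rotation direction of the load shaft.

counterclockwise

the drive shaft → shaft 2: driver → idler → driven is 2 external meshes, 2 reversals → CW.
shaft 2 → the load shaft: external mesh, 1 reversal → CCW.
3 reversals in total — an odd number — so the load shaft turns opposite to the drive shaft.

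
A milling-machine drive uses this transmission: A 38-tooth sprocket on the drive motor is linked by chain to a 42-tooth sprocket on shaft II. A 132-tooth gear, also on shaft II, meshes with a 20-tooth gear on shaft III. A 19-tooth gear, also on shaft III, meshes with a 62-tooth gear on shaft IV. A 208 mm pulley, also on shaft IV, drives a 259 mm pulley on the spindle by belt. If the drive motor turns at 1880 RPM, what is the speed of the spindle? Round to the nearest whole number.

chain 42/38 = 1.1053 → 1880/1.1053 = 1701 RPM
gear mesh 20/132 = 0.15152 → 1701/0.15152 = 11226 RPM
gear mesh 62/19 = 3.2632 → 11226/3.2632 = 3440.3 RPM
belt 259/208 = 1.2452 → 3440.3/1.2452 = 2762.9 RPM

2763 RPM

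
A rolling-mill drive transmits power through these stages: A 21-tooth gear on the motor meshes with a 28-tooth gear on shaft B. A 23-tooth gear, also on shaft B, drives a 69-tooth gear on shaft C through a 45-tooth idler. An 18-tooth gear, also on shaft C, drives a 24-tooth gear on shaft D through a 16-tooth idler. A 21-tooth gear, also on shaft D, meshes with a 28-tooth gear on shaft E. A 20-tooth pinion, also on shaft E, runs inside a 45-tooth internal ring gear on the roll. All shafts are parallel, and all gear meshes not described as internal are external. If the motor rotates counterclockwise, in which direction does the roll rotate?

the motor → shaft B: external mesh, 1 reversal → CW.
shaft B → shaft C: driver → idler → driven is 2 external meshes, 2 reversals → CW.
shaft C → shaft D: driver → idler → driven is 2 external meshes, 2 reversals → CW.
shaft D → shaft E: external mesh, 1 reversal → CCW.
shaft E → the roll: internal mesh, same direction → CCW.
6 reversals in total — an even number — so the roll turns the same way as the motor.

counterclockwise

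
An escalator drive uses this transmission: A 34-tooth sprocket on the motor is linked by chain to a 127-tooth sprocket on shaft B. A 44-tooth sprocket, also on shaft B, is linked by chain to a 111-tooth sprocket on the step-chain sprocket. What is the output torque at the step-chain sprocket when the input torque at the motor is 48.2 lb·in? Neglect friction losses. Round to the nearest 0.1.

454.2 lb·in

After the chain (127/34): 48.2 × 3.7353 = 180.04 lb·in
After the chain (111/44): 180.04 × 2.5227 = 454.19 lb·in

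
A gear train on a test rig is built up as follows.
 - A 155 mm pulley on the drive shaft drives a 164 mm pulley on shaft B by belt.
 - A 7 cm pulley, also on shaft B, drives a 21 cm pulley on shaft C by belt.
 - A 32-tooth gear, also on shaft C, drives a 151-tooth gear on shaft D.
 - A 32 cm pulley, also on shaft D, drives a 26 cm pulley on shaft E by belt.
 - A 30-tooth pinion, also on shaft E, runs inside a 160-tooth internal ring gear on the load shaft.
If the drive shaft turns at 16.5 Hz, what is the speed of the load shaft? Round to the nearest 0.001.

belt 164/155 = 1.0581 → 16.5/1.0581 = 15.595 Hz
belt 21/7 = 3 → 15.595/3 = 5.1982 Hz
gear mesh 151/32 = 4.7188 → 5.1982/4.7188 = 1.1016 Hz
belt 26/32 = 0.8125 → 1.1016/0.8125 = 1.3558 Hz
internal gear 160/30 = 5.3333 → 1.3558/5.3333 = 0.25422 Hz

0.254 Hz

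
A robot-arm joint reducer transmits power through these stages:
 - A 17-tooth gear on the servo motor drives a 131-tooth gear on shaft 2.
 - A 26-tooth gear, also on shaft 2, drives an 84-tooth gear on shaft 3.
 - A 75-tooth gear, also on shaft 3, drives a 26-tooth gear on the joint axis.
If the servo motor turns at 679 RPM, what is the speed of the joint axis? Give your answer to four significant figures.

Gear mesh: ratio = 131/17 = 7.7059, so shaft 2 turns at 679 / 7.7059 = 88.115 RPM.
Gear mesh: ratio = 84/26 = 3.2308, so shaft 3 turns at 88.115 / 3.2308 = 27.274 RPM.
Gear mesh: ratio = 26/75 = 0.34667, so the joint axis turns at 27.274 / 0.34667 = 78.674 RPM.

78.67 RPM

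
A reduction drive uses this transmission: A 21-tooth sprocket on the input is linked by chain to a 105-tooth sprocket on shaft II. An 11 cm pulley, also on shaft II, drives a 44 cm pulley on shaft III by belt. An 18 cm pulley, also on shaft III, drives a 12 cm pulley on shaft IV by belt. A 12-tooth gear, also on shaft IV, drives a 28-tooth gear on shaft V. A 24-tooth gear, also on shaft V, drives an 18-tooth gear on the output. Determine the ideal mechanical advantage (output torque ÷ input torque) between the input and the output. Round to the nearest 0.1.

23.3

Each stage contributes driven/driver: chain 105/21 = 5, belt 44/11 = 4, belt 12/18 = 0.66667, gear mesh 28/12 = 2.3333, gear mesh 18/24 = 0.75.
Overall: 5 × 4 × 0.66667 × 2.3333 × 0.75 = 23.333.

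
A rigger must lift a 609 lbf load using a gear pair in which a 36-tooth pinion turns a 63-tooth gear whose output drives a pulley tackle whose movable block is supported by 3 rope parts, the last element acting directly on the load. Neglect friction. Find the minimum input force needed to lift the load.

116 lbf

Gear pair MA = 63/36 = 1.75.
Block-and-tackle MA = number of supporting rope parts = 3.
Combined ideal MA = 1.75 × 3 = 5.25.
Effort = load / MA = 609 / 5.25 = 116 lbf.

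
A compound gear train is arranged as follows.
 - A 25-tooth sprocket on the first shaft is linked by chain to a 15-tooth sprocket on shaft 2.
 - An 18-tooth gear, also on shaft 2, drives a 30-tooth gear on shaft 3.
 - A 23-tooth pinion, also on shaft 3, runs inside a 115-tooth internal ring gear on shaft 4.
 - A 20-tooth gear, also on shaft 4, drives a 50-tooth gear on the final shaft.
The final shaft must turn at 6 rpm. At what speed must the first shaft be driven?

Overall ratio R = 0.6 × 1.6667 × 5 × 2.5 = 12.5.
Required input speed = output speed × R = 6 × 12.5 = 75 rpm.

75 rpm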